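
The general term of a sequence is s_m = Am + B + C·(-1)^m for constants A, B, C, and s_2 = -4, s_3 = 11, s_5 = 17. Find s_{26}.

68

At m = 2, 3, 5: 2A + B + C = -4; 3A + B - C = 11; 5A + B - C = 17.
Subtracting the first from the second: A - 2C = 15.
Subtracting the second from the third: 2A = 6.
Solving: C = -6, A = 3, then B = -4.
Therefore s_{26} = 78 + (-4) + (-6)·1 = 68.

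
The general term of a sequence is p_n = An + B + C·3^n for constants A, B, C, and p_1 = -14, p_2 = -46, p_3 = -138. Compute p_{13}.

The three given values yield: A + B + 3C = -14; 2A + B + 9C = -46; 3A + B + 27C = -138.
Subtracting the first from the second: A + 6C = -32.
Subtracting the second from the third: A + 18C = -92.
Solving: C = -5, A = -2, then B = 3.
So p_n = -2·n + 3 + (-5)·3^n; at n=13 this is -7971638.

-7971638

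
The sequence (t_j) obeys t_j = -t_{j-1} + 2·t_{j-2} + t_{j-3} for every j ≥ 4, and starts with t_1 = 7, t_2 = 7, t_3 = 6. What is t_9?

-63

Compute successive terms:
t_4 = 15, t_5 = 4, t_6 = 32, t_7 = -9, t_8 = 77, t_9 = -63.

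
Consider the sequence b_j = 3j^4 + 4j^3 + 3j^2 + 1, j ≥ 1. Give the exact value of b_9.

b_9 = 3·9^4 + 4·9^3 + 3·9^2 + 1 = 22843.

22843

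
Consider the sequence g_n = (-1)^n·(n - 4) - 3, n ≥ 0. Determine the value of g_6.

-1

(-1)^6 = 1; n - 4 at n=6 is 2; so g_6 = -1.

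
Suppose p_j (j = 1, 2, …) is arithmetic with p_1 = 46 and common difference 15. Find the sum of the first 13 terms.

p_j = 46 + (j - 1)·15.
p_{13} = 226; S = 13·(46 + 226)/2 = 1768.

1768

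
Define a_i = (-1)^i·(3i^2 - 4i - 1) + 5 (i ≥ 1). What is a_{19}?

(-1)^19 = -1; 3i^2 - 4i - 1 at i=19 is 1006; so a_{19} = -1001.

-1001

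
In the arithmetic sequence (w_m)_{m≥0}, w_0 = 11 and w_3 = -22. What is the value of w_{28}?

Common difference d = (-22 - 11) / (3 - 0) = -11.
w_m = 11 + (m - 0)·(-11).
w_{28} = 11 + 28·(-11) = -297.

-297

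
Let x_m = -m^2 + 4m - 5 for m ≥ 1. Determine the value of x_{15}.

-170

x_{15} = -1·15^2 + 4·15 - 5 = -170.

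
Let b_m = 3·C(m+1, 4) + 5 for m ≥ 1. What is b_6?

110

C(7, 4) = 35, so b_6 = 110.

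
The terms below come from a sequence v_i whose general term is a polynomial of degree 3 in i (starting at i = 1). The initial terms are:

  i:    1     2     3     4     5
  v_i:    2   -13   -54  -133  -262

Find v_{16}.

1st diffs: -15, -41, -79, -129.
2nd diffs: -26, -38, -50.
3rd diffs: -12, -12 (constant).
So v_i = -2i^3 - i^2 + 2i + 3.
Evaluating at i = 16 gives v_{16} = -8413.

-8413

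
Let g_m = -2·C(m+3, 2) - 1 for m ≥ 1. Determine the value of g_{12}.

-211

C(15, 2) = 105, so g_{12} = -211.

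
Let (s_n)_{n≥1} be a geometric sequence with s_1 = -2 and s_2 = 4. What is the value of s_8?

256

Common ratio r = -2.
s_n = (-2)·(-2)^(n-1).
s_8 = (-2)·(-2)^7 = 256.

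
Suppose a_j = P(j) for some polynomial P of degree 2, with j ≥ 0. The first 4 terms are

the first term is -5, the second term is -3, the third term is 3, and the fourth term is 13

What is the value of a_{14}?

1st diffs: 2, 6, 10.
2nd diffs: 4, 4 (constant).
Newton forward-difference form: a_j = -5 + 2·C(j,1) + 4·C(j,2).
At j = 14: j = 14, so a_{14} = -5 + 28 + 364 = 387.

387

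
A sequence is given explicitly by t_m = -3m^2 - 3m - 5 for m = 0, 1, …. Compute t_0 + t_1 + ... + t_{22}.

Over m = 0..22: Σm = 253, Σm² = 3795.
Total = (-3)·3795 + (-3)·253 + (-5)·23 = -12259.

-12259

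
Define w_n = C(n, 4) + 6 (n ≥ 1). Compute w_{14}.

1007

C(14, 4) = 1001, so w_{14} = 1007.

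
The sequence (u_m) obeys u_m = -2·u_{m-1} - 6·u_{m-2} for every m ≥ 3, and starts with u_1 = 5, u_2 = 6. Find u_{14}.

801408

u_3 = -42; u_4 = 48; u_5 = 156; …; u_{11} = 52320; u_{12} = -86784; u_{13} = -140352; u_{14} = 801408.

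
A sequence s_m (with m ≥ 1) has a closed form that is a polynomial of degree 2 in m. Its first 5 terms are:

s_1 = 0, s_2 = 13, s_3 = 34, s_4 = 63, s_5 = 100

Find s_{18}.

1st diffs: 13, 21, 29, 37.
2nd diffs: 8, 8, 8 (constant).
So s_m = 4m^2 + m - 5.
Evaluating at m = 18 gives s_{18} = 1309.

1309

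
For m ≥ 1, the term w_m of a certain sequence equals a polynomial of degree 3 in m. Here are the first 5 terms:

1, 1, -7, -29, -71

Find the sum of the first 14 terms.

-8904

1st diffs: 0, -8, -22, -42.
2nd diffs: -8, -14, -20.
3rd diffs: -6, -6 (constant).
So w_m = -m^3 + 2m^2 + m - 1.
Continuing: …, -139, -239, -377, -559, …, w_{14} = -2339.
Summing m = 1..14 (14 terms) gives -8904.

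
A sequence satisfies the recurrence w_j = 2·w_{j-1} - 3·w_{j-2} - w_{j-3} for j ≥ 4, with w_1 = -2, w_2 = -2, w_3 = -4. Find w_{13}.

Iterate the recurrence:
w_4 = 0  w_5 = 14  w_6 = 32  w_7 = 22  w_8 = -66  w_9 = -230  w_{10} = -284  w_{11} = 188  w_{12} = 1458  w_{13} = 2636.

2636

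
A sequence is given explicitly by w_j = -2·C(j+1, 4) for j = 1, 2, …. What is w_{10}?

-660

C(11, 4) = 330, so w_{10} = -660.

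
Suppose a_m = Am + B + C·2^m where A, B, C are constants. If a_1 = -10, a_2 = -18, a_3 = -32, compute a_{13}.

The three given values yield: A + B + 2C = -10; 2A + B + 4C = -18; 3A + B + 8C = -32.
Subtracting the first from the second: A + 2C = -8.
Subtracting the second from the third: A + 4C = -14.
Solving: C = -3, A = -2, then B = -2.
So a_m = -2·m + (-2) + (-3)·2^m; at m=13 this is -24604.

-24604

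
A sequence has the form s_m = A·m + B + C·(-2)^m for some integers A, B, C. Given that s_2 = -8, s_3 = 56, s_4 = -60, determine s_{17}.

655432

Write the equations: 2A + B + 4C = -8; 3A + B - 8C = 56; 4A + B + 16C = -60.
Subtracting the first from the second: A - 12C = 64.
Subtracting the second from the third: A + 24C = -116.
Solving: C = -5, A = 4, then B = 4.
So s_m = 4·m + 4 + (-5)·(-2)^m; at m=17 this is 655432.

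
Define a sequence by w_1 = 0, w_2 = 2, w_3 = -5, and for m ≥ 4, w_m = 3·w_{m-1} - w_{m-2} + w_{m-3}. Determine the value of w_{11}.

-19601

Applying the relation repeatedly:
w_4 = -17; w_5 = -44; w_6 = -120; w_7 = -333; w_8 = -923; w_9 = -2556; w_{10} = -7078; w_{11} = -19601.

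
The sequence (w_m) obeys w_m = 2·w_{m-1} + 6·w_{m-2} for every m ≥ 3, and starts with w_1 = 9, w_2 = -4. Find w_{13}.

Iterate the recurrence:
w_3 = 46;  w_4 = 68;  w_5 = 412;  …;  w_{10} = 231872;  w_{11} = 848608;  w_{12} = 3088448;  w_{13} = 11268544.

11268544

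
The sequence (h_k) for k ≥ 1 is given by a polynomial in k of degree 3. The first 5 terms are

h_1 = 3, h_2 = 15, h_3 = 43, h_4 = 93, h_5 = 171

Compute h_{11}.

1563

1st diffs: 12, 28, 50, 78.
2nd diffs: 16, 22, 28.
3rd diffs: 6, 6 (constant).
Newton forward-difference form: h_k = 3 + 12·C(k-1,1) + 16·C(k-1,2) + 6·C(k-1,3).
At k = 11: k-1 = 10, so h_{11} = 3 + 120 + 720 + 720 = 1563.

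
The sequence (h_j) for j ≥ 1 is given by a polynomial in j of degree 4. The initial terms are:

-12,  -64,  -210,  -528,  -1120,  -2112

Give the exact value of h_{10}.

-13440

1st diffs: -52, -146, -318, -592, -992.
2nd diffs: -94, -172, -274, -400.
3rd diffs: -78, -102, -126.
4th diffs: -24, -24 (constant).
So h_j = -j^4 - 3j^3 - 4j^2 - 4j.
Evaluating at j = 10 gives h_{10} = -13440.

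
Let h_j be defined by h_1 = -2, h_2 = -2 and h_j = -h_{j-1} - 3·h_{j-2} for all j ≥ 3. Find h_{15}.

h_3 = 8, h_4 = -2, h_5 = -22, …, h_{12} = -692, h_{13} = 1838, h_{14} = 238, h_{15} = -5752.

-5752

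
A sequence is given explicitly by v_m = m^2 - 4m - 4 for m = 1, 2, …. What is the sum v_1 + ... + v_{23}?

Over m = 1..23: Σm = 276, Σm² = 4324.
Total = (1)·4324 + (-4)·276 + (-4)·23 = 3128.

3128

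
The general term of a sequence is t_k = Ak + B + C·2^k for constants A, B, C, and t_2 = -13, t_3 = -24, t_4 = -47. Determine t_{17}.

-393202

Plug in k = 2, 3, 4: 2A + B + 4C = -13; 3A + B + 8C = -24; 4A + B + 16C = -47.
Subtracting the first from the second: A + 4C = -11.
Subtracting the second from the third: A + 8C = -23.
Solving: C = -3, A = 1, then B = -3.
Hence t_{17} = 1·17 + (-3) + (-3)·131072 = -393202.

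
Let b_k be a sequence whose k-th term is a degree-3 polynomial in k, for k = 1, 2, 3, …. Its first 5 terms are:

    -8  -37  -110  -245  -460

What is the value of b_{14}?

-8965

1st diffs: -29, -73, -135, -215.
2nd diffs: -44, -62, -80.
3rd diffs: -18, -18 (constant).
Newton forward-difference form: b_k = -8 + (-29)·C(k-1,1) + (-44)·C(k-1,2) + (-18)·C(k-1,3).
At k = 14: k-1 = 13, so b_{14} = -8 - 377 - 3432 - 5148 = -8965.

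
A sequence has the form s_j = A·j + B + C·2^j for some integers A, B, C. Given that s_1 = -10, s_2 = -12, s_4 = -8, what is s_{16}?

65464

Plug in j = 1, 2, 4: A + B + 2C = -10; 2A + B + 4C = -12; 4A + B + 16C = -8.
Subtracting the first from the second: A + 2C = -2.
Subtracting the second from the third: 2A + 12C = 4.
Solving: C = 1, A = -4, then B = -8.
So s_j = -4·j + (-8) + 1·2^j; at j=16 this is 65464.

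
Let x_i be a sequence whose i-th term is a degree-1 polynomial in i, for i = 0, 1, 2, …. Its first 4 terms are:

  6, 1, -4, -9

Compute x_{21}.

1st diffs: -5, -5, -5 (constant).
So x_i = -5i + 6.
Evaluating at i = 21 gives x_{21} = -99.

-99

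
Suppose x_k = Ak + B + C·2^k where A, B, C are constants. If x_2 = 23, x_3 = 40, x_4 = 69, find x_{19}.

1572960

The three given values yield: 2A + B + 4C = 23; 3A + B + 8C = 40; 4A + B + 16C = 69.
Subtracting the first from the second: A + 4C = 17.
Subtracting the second from the third: A + 8C = 29.
Solving: C = 3, A = 5, then B = 1.
Hence x_{19} = 5·19 + 1 + 3·524288 = 1572960.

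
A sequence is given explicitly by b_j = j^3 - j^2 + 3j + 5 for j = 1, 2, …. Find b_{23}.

b_{23} = 1·23^3 - 1·23^2 + 3·23 + 5 = 11712.

11712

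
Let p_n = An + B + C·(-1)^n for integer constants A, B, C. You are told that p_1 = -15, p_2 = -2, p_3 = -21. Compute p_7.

Write the equations: A + B - C = -15; 2A + B + C = -2; 3A + B - C = -21.
Subtracting the first from the second: A + 2C = 13.
Subtracting the second from the third: A - 2C = -19.
Solving: C = 8, A = -3, then B = -4.
Therefore p_7 = -21 + (-4) + 8·(-1) = -33.

-33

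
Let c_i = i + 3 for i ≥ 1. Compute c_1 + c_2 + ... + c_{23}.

345

Over i = 1..23: Σi = 276.
Total = (1)·276 + (3)·23 = 345.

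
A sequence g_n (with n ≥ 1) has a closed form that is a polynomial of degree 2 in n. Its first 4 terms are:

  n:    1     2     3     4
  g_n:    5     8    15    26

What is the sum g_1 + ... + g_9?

489

1st diffs: 3, 7, 11.
2nd diffs: 4, 4 (constant).
So g_n = 2n^2 - 3n + 6.
Continuing: …, 41, 60, 83, 110, …, g_9 = 141.
Summing n = 1..9 (9 terms) gives 489.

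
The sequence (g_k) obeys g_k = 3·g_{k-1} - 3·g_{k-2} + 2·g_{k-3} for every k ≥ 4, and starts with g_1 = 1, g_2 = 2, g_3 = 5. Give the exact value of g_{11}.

Applying the relation repeatedly:
g_4 = 11;  g_5 = 22;  g_6 = 43;  g_7 = 85;  g_8 = 170;  g_9 = 341;  g_{10} = 683;  g_{11} = 1366.

1366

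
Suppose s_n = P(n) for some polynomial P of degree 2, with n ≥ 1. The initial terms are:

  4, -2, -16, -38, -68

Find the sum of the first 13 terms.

1st diffs: -6, -14, -22, -30.
2nd diffs: -8, -8, -8 (constant).
Newton forward-difference form: s_n = 4 + (-6)·C(n-1,1) + (-8)·C(n-1,2).
Continuing: …, -106, -152, -206, -268, …, s_{13} = -596.
Summing n = 1..13 (13 terms) gives -2704.

-2704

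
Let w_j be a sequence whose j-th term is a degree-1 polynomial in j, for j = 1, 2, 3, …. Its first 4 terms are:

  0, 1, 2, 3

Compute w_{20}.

19

1st diffs: 1, 1, 1 (constant).
So w_j = j - 1.
Evaluating at j = 20 gives w_{20} = 19.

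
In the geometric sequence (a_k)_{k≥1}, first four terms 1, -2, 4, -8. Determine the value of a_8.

Common ratio r = -2.
a_k = 1·(-2)^(k-1).
a_8 = 1·(-2)^7 = -128.

-128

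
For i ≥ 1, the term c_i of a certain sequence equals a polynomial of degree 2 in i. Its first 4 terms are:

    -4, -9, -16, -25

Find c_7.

1st diffs: -5, -7, -9.
2nd diffs: -2, -2 (constant).
Newton forward-difference form: c_i = -4 + (-5)·C(i-1,1) + (-2)·C(i-1,2).
At i = 7: i-1 = 6, so c_7 = -4 - 30 - 30 = -64.

-64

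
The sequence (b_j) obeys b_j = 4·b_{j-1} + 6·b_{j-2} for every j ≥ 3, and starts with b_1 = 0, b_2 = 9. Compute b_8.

139032

Iterate the recurrence:
b_3 = 36  b_4 = 198  b_5 = 1008  b_6 = 5220  b_7 = 26928  b_8 = 139032.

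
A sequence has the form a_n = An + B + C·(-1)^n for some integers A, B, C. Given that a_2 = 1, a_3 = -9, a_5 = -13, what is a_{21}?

-45

The three given values yield: 2A + B + C = 1; 3A + B - C = -9; 5A + B - C = -13.
Subtracting the first from the second: A - 2C = -10.
Subtracting the second from the third: 2A = -4.
Solving: C = 4, A = -2, then B = 1.
So a_n = -2·n + 1 + 4·(-1)^n; at n=21 this is -45.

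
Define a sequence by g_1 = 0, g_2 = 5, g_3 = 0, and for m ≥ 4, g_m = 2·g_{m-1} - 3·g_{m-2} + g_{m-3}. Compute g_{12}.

-115

g_4 = -15  g_5 = -25  g_6 = -5  g_7 = 50  g_8 = 90  g_9 = 25  g_{10} = -170  g_{11} = -325  g_{12} = -115.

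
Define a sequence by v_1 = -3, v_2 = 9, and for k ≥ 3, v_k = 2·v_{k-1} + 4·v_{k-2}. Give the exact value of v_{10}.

46080

Step forward from the initial values:
v_3 = 6; v_4 = 48; v_5 = 120; v_6 = 432; v_7 = 1344; v_8 = 4416; v_9 = 14208; v_{10} = 46080.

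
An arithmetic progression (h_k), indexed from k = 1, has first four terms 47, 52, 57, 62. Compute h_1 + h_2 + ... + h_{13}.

Common difference d = 5.
h_k = 47 + (k - 1)·5.
h_{13} = 107; S = 13·(47 + 107)/2 = 1001.

1001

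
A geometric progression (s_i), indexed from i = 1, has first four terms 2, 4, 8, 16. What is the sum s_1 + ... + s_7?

254

Common ratio r = 2.
s_i = 2·2^(i-1).
S = 2·(2^7 - 1)/(2 - 1) = 2·(128 - 1)/(1) = 254.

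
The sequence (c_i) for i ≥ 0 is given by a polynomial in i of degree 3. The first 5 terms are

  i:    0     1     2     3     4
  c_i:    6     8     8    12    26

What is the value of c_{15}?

2556

1st diffs: 2, 0, 4, 14.
2nd diffs: -2, 4, 10.
3rd diffs: 6, 6 (constant).
So c_i = i^3 - 4i^2 + 5i + 6.
Evaluating at i = 15 gives c_{15} = 2556.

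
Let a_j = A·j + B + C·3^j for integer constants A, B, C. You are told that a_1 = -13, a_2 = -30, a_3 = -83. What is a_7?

-6559

The three given values yield: A + B + 3C = -13; 2A + B + 9C = -30; 3A + B + 27C = -83.
Subtracting the first from the second: A + 6C = -17.
Subtracting the second from the third: A + 18C = -53.
Solving: C = -3, A = 1, then B = -5.
So a_j = 1·j + (-5) + (-3)·3^j; at j=7 this is -6559.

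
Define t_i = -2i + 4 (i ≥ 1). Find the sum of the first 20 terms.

-340

Over i = 1..20: Σi = 210.
Total = (-2)·210 + (4)·20 = -340.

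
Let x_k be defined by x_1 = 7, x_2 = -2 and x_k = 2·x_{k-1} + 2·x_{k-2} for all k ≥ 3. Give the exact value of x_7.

376

Applying the relation repeatedly:
x_3 = 10; x_4 = 16; x_5 = 52; x_6 = 136; x_7 = 376.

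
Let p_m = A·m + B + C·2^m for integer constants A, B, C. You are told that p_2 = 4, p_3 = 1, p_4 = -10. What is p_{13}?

-16317

At m = 2, 3, 4: 2A + B + 4C = 4; 3A + B + 8C = 1; 4A + B + 16C = -10.
Subtracting the first from the second: A + 4C = -3.
Subtracting the second from the third: A + 8C = -11.
Solving: C = -2, A = 5, then B = 2.
Hence p_{13} = 5·13 + 2 + (-2)·8192 = -16317.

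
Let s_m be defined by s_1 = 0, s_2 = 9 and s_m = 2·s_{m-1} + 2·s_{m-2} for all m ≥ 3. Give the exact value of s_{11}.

60192

s_3 = 18;  s_4 = 54;  s_5 = 144;  s_6 = 396;  s_7 = 1080;  s_8 = 2952;  s_9 = 8064;  s_{10} = 22032;  s_{11} = 60192.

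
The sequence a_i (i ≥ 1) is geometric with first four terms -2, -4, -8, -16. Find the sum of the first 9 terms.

Common ratio r = 2.
a_i = (-2)·2^(i-1).
S = (-2)·(2^9 - 1)/(2 - 1) = (-2)·(512 - 1)/(1) = -1022.

-1022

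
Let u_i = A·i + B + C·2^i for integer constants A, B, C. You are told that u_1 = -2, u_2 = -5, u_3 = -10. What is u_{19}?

-524306

The three given values yield: A + B + 2C = -2; 2A + B + 4C = -5; 3A + B + 8C = -10.
Subtracting the first from the second: A + 2C = -3.
Subtracting the second from the third: A + 4C = -5.
Solving: C = -1, A = -1, then B = 1.
Therefore u_{19} = -19 + 1 + (-1)·524288 = -524306.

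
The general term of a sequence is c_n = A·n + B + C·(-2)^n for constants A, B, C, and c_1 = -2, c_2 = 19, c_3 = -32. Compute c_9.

At n = 1, 2, 3: A + B - 2C = -2; 2A + B + 4C = 19; 3A + B - 8C = -32.
Subtracting the first from the second: A + 6C = 21.
Subtracting the second from the third: A - 12C = -51.
Solving: C = 4, A = -3, then B = 9.
Therefore c_9 = -27 + 9 + 4·(-512) = -2066.

-2066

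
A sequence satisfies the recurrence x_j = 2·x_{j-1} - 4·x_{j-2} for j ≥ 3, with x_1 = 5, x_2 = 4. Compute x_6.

96

x_3 = -12;  x_4 = -40;  x_5 = -32;  x_6 = 96.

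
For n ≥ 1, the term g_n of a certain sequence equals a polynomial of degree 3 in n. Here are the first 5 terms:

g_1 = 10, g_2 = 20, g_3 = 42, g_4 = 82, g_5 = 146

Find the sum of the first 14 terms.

11424

1st diffs: 10, 22, 40, 64.
2nd diffs: 12, 18, 24.
3rd diffs: 6, 6 (constant).
So g_n = n^3 + 3n + 6.
Continuing: …, 240, 370, 542, 762, …, g_{14} = 2792.
Summing n = 1..14 (14 terms) gives 11424.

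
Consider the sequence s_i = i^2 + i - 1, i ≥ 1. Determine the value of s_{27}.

755

s_{27} = 1·27^2 + 1·27 - 1 = 755.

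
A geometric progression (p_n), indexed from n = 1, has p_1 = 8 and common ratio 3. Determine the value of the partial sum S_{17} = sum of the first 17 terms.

516560648

p_n = 8·3^(n-1).
S = 8·(3^17 - 1)/(3 - 1) = 8·(129140163 - 1)/(2) = 516560648.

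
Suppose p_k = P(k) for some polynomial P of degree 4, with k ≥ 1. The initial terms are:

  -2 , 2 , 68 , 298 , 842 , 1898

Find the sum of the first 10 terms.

41116

1st diffs: 4, 66, 230, 544, 1056.
2nd diffs: 62, 164, 314, 512.
3rd diffs: 102, 150, 198.
4th diffs: 48, 48 (constant).
So p_k = 2k^4 - 3k^3 - k^2 - 2k + 2.
Continuing: 3712, 6578, 10838, 16882.
Summing k = 1..10 (10 terms) gives 41116.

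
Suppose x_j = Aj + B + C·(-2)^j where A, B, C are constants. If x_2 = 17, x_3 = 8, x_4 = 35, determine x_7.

-100

Plug in j = 2, 3, 4: 2A + B + 4C = 17; 3A + B - 8C = 8; 4A + B + 16C = 35.
Subtracting the first from the second: A - 12C = -9.
Subtracting the second from the third: A + 24C = 27.
Solving: C = 1, A = 3, then B = 7.
Therefore x_7 = 21 + 7 + 1·(-128) = -100.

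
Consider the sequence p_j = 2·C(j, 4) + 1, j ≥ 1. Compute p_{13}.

1431

C(13, 4) = 715, so p_{13} = 1431.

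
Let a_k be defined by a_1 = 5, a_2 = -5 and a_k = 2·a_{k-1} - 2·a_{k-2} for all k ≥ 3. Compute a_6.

Step forward from the initial values:
a_3 = -20  a_4 = -30  a_5 = -20  a_6 = 20.

20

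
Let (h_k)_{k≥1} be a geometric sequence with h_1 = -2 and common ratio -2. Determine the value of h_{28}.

h_k = (-2)·(-2)^(k-1).
h_{28} = (-2)·(-2)^27 = 268435456.

268435456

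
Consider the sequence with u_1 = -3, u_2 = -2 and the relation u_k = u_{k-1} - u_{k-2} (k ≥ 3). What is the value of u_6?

Compute successive terms:
u_3 = 1, u_4 = 3, u_5 = 2, u_6 = -1.

-1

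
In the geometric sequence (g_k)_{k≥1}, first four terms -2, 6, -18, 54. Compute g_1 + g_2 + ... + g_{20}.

1743392200

Common ratio r = -3.
g_k = (-2)·(-3)^(k-1).
S = (-2)·((-3)^20 - 1)/(-3 - 1) = (-2)·(3486784401 - 1)/(-4) = 1743392200.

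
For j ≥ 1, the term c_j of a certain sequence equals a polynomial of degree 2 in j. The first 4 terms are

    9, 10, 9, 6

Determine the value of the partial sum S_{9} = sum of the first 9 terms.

-51

1st diffs: 1, -1, -3.
2nd diffs: -2, -2 (constant).
So c_j = -j^2 + 4j + 6.
Continuing: …, 1, -6, -15, -26, …, c_9 = -39.
Summing j = 1..9 (9 terms) gives -51.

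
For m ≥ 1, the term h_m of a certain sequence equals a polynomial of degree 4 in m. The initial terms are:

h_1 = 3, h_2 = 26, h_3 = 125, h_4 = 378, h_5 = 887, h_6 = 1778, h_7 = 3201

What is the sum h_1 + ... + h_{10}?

1st diffs: 23, 99, 253, 509, 891, 1423.
2nd diffs: 76, 154, 256, 382, 532.
3rd diffs: 78, 102, 126, 150.
4th diffs: 24, 24, 24 (constant).
Newton forward-difference form: h_m = 3 + 23·C(m-1,1) + 76·C(m-1,2) + 78·C(m-1,3) + 24·C(m-1,4).
Continuing: 5330, 8363, 12522.
Summing m = 1..10 (10 terms) gives 32613.

32613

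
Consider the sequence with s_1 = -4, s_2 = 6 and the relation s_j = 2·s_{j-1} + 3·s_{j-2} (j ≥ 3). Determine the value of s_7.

360

Iterate the recurrence:
s_3 = 0, s_4 = 18, s_5 = 36, s_6 = 126, s_7 = 360.
(Characteristic roots are 3 and -1.)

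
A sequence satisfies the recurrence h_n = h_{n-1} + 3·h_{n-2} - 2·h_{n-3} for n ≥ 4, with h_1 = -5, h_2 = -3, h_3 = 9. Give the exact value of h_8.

243

Step forward from the initial values:
h_4 = 10; h_5 = 43; h_6 = 55; h_7 = 164; h_8 = 243.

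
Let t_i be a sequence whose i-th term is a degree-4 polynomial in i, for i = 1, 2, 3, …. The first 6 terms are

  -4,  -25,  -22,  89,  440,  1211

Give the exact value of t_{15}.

80510

1st diffs: -21, 3, 111, 351, 771.
2nd diffs: 24, 108, 240, 420.
3rd diffs: 84, 132, 180.
4th diffs: 48, 48 (constant).
Newton forward-difference form: t_i = -4 + (-21)·C(i-1,1) + 24·C(i-1,2) + 84·C(i-1,3) + 48·C(i-1,4).
At i = 15: i-1 = 14, so t_{15} = -4 - 294 + 2184 + 30576 + 48048 = 80510.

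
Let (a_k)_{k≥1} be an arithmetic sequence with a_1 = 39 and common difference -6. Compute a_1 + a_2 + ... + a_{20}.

-360

a_k = 39 + (k - 1)·(-6).
a_{20} = -75; S = 20·(39 + (-75))/2 = -360.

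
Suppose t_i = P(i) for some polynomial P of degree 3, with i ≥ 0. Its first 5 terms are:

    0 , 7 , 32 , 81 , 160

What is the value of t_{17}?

6647

1st diffs: 7, 25, 49, 79.
2nd diffs: 18, 24, 30.
3rd diffs: 6, 6 (constant).
Newton forward-difference form: t_i = 7·C(i,1) + 18·C(i,2) + 6·C(i,3).
At i = 17: i = 17, so t_{17} = 119 + 2448 + 4080 = 6647.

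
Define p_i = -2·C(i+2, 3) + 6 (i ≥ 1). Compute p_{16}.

-1626

C(18, 3) = 816, so p_{16} = -1626.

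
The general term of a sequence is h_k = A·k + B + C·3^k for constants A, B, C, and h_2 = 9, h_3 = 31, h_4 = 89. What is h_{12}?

531481

The three given values yield: 2A + B + 9C = 9; 3A + B + 27C = 31; 4A + B + 81C = 89.
Subtracting the first from the second: A + 18C = 22.
Subtracting the second from the third: A + 54C = 58.
Solving: C = 1, A = 4, then B = -8.
Therefore h_{12} = 48 + (-8) + 1·531441 = 531481.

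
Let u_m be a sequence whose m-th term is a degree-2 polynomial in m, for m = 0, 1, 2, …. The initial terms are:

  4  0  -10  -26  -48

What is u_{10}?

1st diffs: -4, -10, -16, -22.
2nd diffs: -6, -6, -6 (constant).
Newton forward-difference form: u_m = 4 + (-4)·C(m,1) + (-6)·C(m,2).
At m = 10: m = 10, so u_{10} = 4 - 40 - 270 = -306.

-306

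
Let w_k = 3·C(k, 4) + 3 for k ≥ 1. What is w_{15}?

4098

C(15, 4) = 1365, so w_{15} = 4098.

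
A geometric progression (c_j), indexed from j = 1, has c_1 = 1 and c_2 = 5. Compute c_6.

3125

Common ratio r = 5.
c_j = 1·5^(j-1).
c_6 = 1·5^5 = 3125.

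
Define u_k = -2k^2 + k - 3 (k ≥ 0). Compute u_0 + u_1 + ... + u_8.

-399

Over k = 0..8: Σk = 36, Σk² = 204.
Total = (-2)·204 + (1)·36 + (-3)·9 = -399.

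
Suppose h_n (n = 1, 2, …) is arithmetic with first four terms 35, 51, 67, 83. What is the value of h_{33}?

Common difference d = 16.
h_n = 35 + (n - 1)·16.
h_{33} = 35 + 32·16 = 547.

547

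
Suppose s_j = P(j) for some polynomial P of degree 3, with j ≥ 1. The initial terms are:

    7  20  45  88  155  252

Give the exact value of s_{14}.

2828

1st diffs: 13, 25, 43, 67, 97.
2nd diffs: 12, 18, 24, 30.
3rd diffs: 6, 6, 6 (constant).
Newton forward-difference form: s_j = 7 + 13·C(j-1,1) + 12·C(j-1,2) + 6·C(j-1,3).
At j = 14: j-1 = 13, so s_{14} = 7 + 169 + 936 + 1716 = 2828.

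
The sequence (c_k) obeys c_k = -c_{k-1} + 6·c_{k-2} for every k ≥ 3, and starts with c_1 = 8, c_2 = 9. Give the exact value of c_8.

Compute successive terms:
c_3 = 39  c_4 = 15  c_5 = 219  c_6 = -129  c_7 = 1443  c_8 = -2217.
(Characteristic roots are 2 and -3.)

-2217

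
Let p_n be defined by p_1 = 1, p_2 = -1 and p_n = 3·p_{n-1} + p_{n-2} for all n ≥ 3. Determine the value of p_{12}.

-98644

Step forward from the initial values:
p_3 = -2, p_4 = -7, p_5 = -23, p_6 = -76, p_7 = -251, p_8 = -829, p_9 = -2738, p_{10} = -9043, p_{11} = -29867, p_{12} = -98644.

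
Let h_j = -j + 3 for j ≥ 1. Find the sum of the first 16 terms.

Over j = 1..16: Σj = 136.
Total = (-1)·136 + (3)·16 = -88.

-88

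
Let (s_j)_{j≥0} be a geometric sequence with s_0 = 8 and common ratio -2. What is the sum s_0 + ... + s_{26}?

s_j = 8·(-2)^(j-0).
S = 8·((-2)^27 - 1)/(-2 - 1) = 8·(-134217728 - 1)/(-3) = 357913944.

357913944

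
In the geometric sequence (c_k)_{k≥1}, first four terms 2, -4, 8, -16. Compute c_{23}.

Common ratio r = -2.
c_k = 2·(-2)^(k-1).
c_{23} = 2·(-2)^22 = 8388608.

8388608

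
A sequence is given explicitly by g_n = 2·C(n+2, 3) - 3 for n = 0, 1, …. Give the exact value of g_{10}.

437

C(12, 3) = 220, so g_{10} = 437.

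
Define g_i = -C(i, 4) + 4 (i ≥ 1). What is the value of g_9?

-122

C(9, 4) = 126, so g_9 = -122.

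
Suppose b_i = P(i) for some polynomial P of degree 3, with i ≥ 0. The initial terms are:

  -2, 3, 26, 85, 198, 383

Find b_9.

1st diffs: 5, 23, 59, 113, 185.
2nd diffs: 18, 36, 54, 72.
3rd diffs: 18, 18, 18 (constant).
Newton forward-difference form: b_i = -2 + 5·C(i,1) + 18·C(i,2) + 18·C(i,3).
At i = 9: i = 9, so b_9 = -2 + 45 + 648 + 1512 = 2203.

2203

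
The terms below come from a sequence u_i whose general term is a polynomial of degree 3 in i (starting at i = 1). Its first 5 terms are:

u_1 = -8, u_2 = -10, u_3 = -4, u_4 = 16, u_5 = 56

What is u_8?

356

1st diffs: -2, 6, 20, 40.
2nd diffs: 8, 14, 20.
3rd diffs: 6, 6 (constant).
Newton forward-difference form: u_i = -8 + (-2)·C(i-1,1) + 8·C(i-1,2) + 6·C(i-1,3).
At i = 8: i-1 = 7, so u_8 = -8 - 14 + 168 + 210 = 356.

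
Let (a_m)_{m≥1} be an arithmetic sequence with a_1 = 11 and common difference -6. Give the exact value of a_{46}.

-259

a_m = 11 + (m - 1)·(-6).
a_{46} = 11 + 45·(-6) = -259.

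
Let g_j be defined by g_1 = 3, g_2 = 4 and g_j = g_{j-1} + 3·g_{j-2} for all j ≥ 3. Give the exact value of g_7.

Compute successive terms:
g_3 = 13, g_4 = 25, g_5 = 64, g_6 = 139, g_7 = 331.

331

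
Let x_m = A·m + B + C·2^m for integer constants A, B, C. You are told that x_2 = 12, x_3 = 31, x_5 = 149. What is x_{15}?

163819

The three given values yield: 2A + B + 4C = 12; 3A + B + 8C = 31; 5A + B + 32C = 149.
Subtracting the first from the second: A + 4C = 19.
Subtracting the second from the third: 2A + 24C = 118.
Solving: C = 5, A = -1, then B = -6.
Hence x_{15} = -1·15 + (-6) + 5·32768 = 163819.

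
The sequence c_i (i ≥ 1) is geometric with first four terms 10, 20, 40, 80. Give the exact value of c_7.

640

Common ratio r = 2.
c_i = 10·2^(i-1).
c_7 = 10·2^6 = 640.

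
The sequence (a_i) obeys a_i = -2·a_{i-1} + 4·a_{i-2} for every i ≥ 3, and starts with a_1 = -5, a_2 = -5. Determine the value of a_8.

Iterate the recurrence:
a_3 = -10;  a_4 = 0;  a_5 = -40;  a_6 = 80;  a_7 = -320;  a_8 = 960.

960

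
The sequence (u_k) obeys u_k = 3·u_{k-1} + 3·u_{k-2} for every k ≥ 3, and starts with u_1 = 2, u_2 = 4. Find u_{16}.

585499266

Step forward from the initial values:
u_3 = 18, u_4 = 66, u_5 = 252, …, u_{13} = 10744002, u_{14} = 40733604, u_{15} = 154432818, u_{16} = 585499266.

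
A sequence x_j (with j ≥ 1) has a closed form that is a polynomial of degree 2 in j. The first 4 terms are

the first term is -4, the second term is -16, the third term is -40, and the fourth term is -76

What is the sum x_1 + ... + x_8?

-1040

1st diffs: -12, -24, -36.
2nd diffs: -12, -12 (constant).
Newton forward-difference form: x_j = -4 + (-12)·C(j-1,1) + (-12)·C(j-1,2).
Continuing: -124, -184, -256, -340.
Summing j = 1..8 (8 terms) gives -1040.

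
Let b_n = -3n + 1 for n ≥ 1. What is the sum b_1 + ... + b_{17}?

Over n = 1..17: Σn = 153.
Total = (-3)·153 + (1)·17 = -442.

-442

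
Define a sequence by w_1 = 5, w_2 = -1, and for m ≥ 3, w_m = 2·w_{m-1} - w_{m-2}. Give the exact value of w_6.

Step forward from the initial values:
w_3 = -7  w_4 = -13  w_5 = -19  w_6 = -25.
(Characteristic roots are 1 and 1.)

-25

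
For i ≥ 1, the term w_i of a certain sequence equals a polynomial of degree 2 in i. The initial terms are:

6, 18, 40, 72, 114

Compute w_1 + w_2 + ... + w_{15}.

1st diffs: 12, 22, 32, 42.
2nd diffs: 10, 10, 10 (constant).
Newton forward-difference form: w_i = 6 + 12·C(i-1,1) + 10·C(i-1,2).
Continuing: …, 166, 228, 300, 382, …, w_{15} = 1084.
Summing i = 1..15 (15 terms) gives 5900.

5900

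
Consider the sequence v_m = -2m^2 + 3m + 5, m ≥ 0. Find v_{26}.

v_{26} = -2·26^2 + 3·26 + 5 = -1269.

-1269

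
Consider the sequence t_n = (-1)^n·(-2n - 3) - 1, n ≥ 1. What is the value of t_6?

(-1)^6 = 1; -2n - 3 at n=6 is -15; so t_6 = -16.

-16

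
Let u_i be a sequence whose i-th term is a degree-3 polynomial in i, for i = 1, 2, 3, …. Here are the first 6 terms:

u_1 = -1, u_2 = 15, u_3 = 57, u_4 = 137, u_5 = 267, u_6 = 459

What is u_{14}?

1st diffs: 16, 42, 80, 130, 192.
2nd diffs: 26, 38, 50, 62.
3rd diffs: 12, 12, 12 (constant).
So u_i = 2i^3 + i^2 - i - 3.
Evaluating at i = 14 gives u_{14} = 5667.

5667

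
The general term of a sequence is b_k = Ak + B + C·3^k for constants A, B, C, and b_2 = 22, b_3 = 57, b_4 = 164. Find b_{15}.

28697805

Write the equations: 2A + B + 9C = 22; 3A + B + 27C = 57; 4A + B + 81C = 164.
Subtracting the first from the second: A + 18C = 35.
Subtracting the second from the third: A + 54C = 107.
Solving: C = 2, A = -1, then B = 6.
Hence b_{15} = -1·15 + 6 + 2·14348907 = 28697805.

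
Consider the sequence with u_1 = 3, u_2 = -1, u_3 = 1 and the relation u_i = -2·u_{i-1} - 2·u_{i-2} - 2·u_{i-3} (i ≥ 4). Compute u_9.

Compute successive terms:
u_4 = -6;  u_5 = 12;  u_6 = -14;  u_7 = 16;  u_8 = -28;  u_9 = 52.

52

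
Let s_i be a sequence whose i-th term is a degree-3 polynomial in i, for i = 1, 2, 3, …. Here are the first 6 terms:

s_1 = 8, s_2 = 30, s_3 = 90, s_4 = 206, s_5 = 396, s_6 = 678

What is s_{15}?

1st diffs: 22, 60, 116, 190, 282.
2nd diffs: 38, 56, 74, 92.
3rd diffs: 18, 18, 18 (constant).
Newton forward-difference form: s_i = 8 + 22·C(i-1,1) + 38·C(i-1,2) + 18·C(i-1,3).
At i = 15: i-1 = 14, so s_{15} = 8 + 308 + 3458 + 6552 = 10326.

10326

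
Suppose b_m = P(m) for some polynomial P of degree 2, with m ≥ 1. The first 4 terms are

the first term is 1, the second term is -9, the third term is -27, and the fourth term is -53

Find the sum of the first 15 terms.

-4675

1st diffs: -10, -18, -26.
2nd diffs: -8, -8 (constant).
So b_m = -4m^2 + 2m + 3.
Continuing: …, -87, -129, -179, -237, …, b_{15} = -867.
Summing m = 1..15 (15 terms) gives -4675.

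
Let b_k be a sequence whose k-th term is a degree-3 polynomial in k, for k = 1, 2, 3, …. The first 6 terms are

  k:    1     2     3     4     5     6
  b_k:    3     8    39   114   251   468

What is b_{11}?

1st diffs: 5, 31, 75, 137, 217.
2nd diffs: 26, 44, 62, 80.
3rd diffs: 18, 18, 18 (constant).
Newton forward-difference form: b_k = 3 + 5·C(k-1,1) + 26·C(k-1,2) + 18·C(k-1,3).
At k = 11: k-1 = 10, so b_{11} = 3 + 50 + 1170 + 2160 = 3383.

3383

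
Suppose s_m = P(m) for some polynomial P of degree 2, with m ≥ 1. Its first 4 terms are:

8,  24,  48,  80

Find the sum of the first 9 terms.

1st diffs: 16, 24, 32.
2nd diffs: 8, 8 (constant).
Newton forward-difference form: s_m = 8 + 16·C(m-1,1) + 8·C(m-1,2).
Continuing: …, 120, 168, 224, 288, …, s_9 = 360.
Summing m = 1..9 (9 terms) gives 1320.

1320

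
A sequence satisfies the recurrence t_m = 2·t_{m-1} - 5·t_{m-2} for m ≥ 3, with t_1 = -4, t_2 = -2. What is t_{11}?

-4064

Step forward from the initial values:
t_3 = 16, t_4 = 42, t_5 = 4, t_6 = -202, t_7 = -424, t_8 = 162, t_9 = 2444, t_{10} = 4078, t_{11} = -4064.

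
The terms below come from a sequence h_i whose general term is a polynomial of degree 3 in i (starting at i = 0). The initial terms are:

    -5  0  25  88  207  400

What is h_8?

1st diffs: 5, 25, 63, 119, 193.
2nd diffs: 20, 38, 56, 74.
3rd diffs: 18, 18, 18 (constant).
Newton forward-difference form: h_i = -5 + 5·C(i,1) + 20·C(i,2) + 18·C(i,3).
At i = 8: i = 8, so h_8 = -5 + 40 + 560 + 1008 = 1603.

1603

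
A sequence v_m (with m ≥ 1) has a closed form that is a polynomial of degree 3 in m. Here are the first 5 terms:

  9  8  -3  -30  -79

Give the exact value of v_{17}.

1st diffs: -1, -11, -27, -49.
2nd diffs: -10, -16, -22.
3rd diffs: -6, -6 (constant).
So v_m = -m^3 + m^2 + 3m + 6.
Evaluating at m = 17 gives v_{17} = -4567.

-4567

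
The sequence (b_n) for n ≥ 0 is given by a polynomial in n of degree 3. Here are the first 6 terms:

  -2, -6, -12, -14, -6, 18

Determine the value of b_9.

1st diffs: -4, -6, -2, 8, 24.
2nd diffs: -2, 4, 10, 16.
3rd diffs: 6, 6, 6 (constant).
So b_n = n^3 - 4n^2 - n - 2.
Evaluating at n = 9 gives b_9 = 394.

394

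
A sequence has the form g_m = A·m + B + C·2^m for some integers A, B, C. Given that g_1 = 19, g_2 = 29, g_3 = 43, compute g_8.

The three given values yield: A + B + 2C = 19; 2A + B + 4C = 29; 3A + B + 8C = 43.
Subtracting the first from the second: A + 2C = 10.
Subtracting the second from the third: A + 4C = 14.
Solving: C = 2, A = 6, then B = 9.
Therefore g_8 = 48 + 9 + 2·256 = 569.

569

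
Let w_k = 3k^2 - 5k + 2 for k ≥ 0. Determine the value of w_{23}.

w_{23} = 3·23^2 - 5·23 + 2 = 1474.

1474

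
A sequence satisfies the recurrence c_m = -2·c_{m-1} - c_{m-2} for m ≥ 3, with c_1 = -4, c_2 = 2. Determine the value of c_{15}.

Compute successive terms:
c_3 = 0;  c_4 = -2;  c_5 = 4;  …;  c_{12} = -18;  c_{13} = 20;  c_{14} = -22;  c_{15} = 24.
(Characteristic roots are -1 and -1.)

24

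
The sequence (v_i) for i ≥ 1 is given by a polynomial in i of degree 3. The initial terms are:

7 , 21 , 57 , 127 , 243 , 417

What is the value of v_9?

1st diffs: 14, 36, 70, 116, 174.
2nd diffs: 22, 34, 46, 58.
3rd diffs: 12, 12, 12 (constant).
So v_i = 2i^3 - i^2 + 3i + 3.
Evaluating at i = 9 gives v_9 = 1407.

1407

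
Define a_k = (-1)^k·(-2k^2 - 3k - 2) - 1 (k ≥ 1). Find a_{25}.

1326

(-1)^25 = -1; -2k^2 - 3k - 2 at k=25 is -1327; so a_{25} = 1326.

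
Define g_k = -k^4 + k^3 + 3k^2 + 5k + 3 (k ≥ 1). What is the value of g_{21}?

g_{21} = -1·21^4 + 1·21^3 + 3·21^2 + 5·21 + 3 = -183789.

-183789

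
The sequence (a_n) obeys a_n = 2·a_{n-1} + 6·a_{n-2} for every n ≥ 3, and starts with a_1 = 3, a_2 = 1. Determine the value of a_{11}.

465728

Step forward from the initial values:
a_3 = 20;  a_4 = 46;  a_5 = 212;  a_6 = 700;  a_7 = 2672;  a_8 = 9544;  a_9 = 35120;  a_{10} = 127504;  a_{11} = 465728.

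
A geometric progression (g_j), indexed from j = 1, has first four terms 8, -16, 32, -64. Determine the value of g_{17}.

Common ratio r = -2.
g_j = 8·(-2)^(j-1).
g_{17} = 8·(-2)^16 = 524288.

524288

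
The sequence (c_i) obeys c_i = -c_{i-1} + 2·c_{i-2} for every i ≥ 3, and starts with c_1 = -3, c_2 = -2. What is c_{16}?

10920

c_3 = -4; c_4 = 0; c_5 = -8; …; c_{13} = -1368; c_{14} = 2728; c_{15} = -5464; c_{16} = 10920.
(Characteristic roots are 1 and -2.)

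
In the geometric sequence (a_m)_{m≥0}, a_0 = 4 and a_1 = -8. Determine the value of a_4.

Common ratio r = -2.
a_m = 4·(-2)^(m-0).
a_4 = 4·(-2)^4 = 64.

64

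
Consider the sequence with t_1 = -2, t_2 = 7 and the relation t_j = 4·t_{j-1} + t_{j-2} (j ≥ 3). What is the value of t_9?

t_3 = 26  t_4 = 111  t_5 = 470  t_6 = 1991  t_7 = 8434  t_8 = 35727  t_9 = 151342.

151342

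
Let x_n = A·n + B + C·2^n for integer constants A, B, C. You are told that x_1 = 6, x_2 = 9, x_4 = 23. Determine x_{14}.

16401

The three given values yield: A + B + 2C = 6; 2A + B + 4C = 9; 4A + B + 16C = 23.
Subtracting the first from the second: A + 2C = 3.
Subtracting the second from the third: 2A + 12C = 14.
Solving: C = 1, A = 1, then B = 3.
Therefore x_{14} = 14 + 3 + 1·16384 = 16401.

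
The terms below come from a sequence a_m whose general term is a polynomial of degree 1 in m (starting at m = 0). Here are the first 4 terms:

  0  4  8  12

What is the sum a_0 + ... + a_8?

1st diffs: 4, 4, 4 (constant).
So a_m = 4m.
Continuing: …, 16, 20, 24, 28, …, a_8 = 32.
Summing m = 0..8 (9 terms) gives 144.

144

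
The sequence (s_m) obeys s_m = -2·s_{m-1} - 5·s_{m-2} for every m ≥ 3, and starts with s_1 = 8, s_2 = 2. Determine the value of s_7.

Iterate the recurrence:
s_3 = -44;  s_4 = 78;  s_5 = 64;  s_6 = -518;  s_7 = 716.

716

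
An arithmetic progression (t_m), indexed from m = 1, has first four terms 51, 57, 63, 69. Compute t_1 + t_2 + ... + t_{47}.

Common difference d = 6.
t_m = 51 + (m - 1)·6.
t_{47} = 327; S = 47·(51 + 327)/2 = 8883.

8883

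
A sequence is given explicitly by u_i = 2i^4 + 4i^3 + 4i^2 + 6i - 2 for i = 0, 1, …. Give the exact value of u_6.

3634

u_6 = 2·6^4 + 4·6^3 + 4·6^2 + 6·6 - 2 = 3634.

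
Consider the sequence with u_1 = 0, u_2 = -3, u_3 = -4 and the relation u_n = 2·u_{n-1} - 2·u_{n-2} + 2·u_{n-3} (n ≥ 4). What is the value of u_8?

-20

Applying the relation repeatedly:
u_4 = -2;  u_5 = -2;  u_6 = -8;  u_7 = -16;  u_8 = -20.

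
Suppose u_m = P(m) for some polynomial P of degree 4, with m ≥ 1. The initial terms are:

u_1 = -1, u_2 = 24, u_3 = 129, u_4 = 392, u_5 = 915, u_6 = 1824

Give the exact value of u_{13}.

1st diffs: 25, 105, 263, 523, 909.
2nd diffs: 80, 158, 260, 386.
3rd diffs: 78, 102, 126.
4th diffs: 24, 24 (constant).
Newton forward-difference form: u_m = -1 + 25·C(m-1,1) + 80·C(m-1,2) + 78·C(m-1,3) + 24·C(m-1,4).
At m = 13: m-1 = 12, so u_{13} = -1 + 300 + 5280 + 17160 + 11880 = 34619.

34619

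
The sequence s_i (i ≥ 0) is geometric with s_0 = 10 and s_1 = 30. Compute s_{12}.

Common ratio r = 3.
s_i = 10·3^(i-0).
s_{12} = 10·3^12 = 5314410.

5314410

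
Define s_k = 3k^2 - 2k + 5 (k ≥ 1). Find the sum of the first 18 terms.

Over k = 1..18: Σk = 171, Σk² = 2109.
Total = (3)·2109 + (-2)·171 + (5)·18 = 6075.

6075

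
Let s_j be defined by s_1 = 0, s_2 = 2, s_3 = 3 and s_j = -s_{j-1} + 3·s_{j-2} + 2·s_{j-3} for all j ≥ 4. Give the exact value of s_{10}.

Compute successive terms:
s_4 = 3; s_5 = 10; s_6 = 5; s_7 = 31; s_8 = 4; s_9 = 99; s_{10} = -25.

-25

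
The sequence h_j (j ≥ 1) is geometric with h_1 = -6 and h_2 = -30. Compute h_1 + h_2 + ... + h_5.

-4686

Common ratio r = 5.
h_j = (-6)·5^(j-1).
S = (-6)·(5^5 - 1)/(5 - 1) = (-6)·(3125 - 1)/(4) = -4686.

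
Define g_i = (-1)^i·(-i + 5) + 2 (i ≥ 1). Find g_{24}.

(-1)^24 = 1; -i + 5 at i=24 is -19; so g_{24} = -17.

-17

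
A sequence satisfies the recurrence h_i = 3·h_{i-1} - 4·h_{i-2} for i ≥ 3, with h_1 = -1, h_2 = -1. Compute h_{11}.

Step forward from the initial values:
h_3 = 1;  h_4 = 7;  h_5 = 17;  h_6 = 23;  h_7 = 1;  h_8 = -89;  h_9 = -271;  h_{10} = -457;  h_{11} = -287.

-287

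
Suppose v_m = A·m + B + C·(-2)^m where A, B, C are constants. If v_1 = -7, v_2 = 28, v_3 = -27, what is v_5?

-137

At m = 1, 2, 3: A + B - 2C = -7; 2A + B + 4C = 28; 3A + B - 8C = -27.
Subtracting the first from the second: A + 6C = 35.
Subtracting the second from the third: A - 12C = -55.
Solving: C = 5, A = 5, then B = -2.
So v_m = 5·m + (-2) + 5·(-2)^m; at m=5 this is -137.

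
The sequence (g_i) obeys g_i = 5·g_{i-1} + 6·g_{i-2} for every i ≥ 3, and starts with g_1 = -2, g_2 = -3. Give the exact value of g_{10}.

Iterate the recurrence:
g_3 = -27  g_4 = -153  g_5 = -927  g_6 = -5553  g_7 = -33327  g_8 = -199953  g_9 = -1199727  g_{10} = -7198353.
(Characteristic roots are 6 and -1.)

-7198353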